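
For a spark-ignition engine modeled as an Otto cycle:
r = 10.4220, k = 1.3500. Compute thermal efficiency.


r^(k-1) = 2.2713
eta = 1 - 1/2.2713 = 0.5597 = 55.9732%

55.9732%


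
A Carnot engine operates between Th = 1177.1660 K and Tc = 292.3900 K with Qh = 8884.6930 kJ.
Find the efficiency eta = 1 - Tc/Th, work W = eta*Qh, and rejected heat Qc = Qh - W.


eta = 1 - 292.3900/1177.1660 = 0.7516
W = 0.7516 * 8884.6930 = 6677.8714 kJ
Qc = 8884.6930 - 6677.8714 = 2206.8216 kJ

eta = 75.1615%, W = 6677.8714 kJ, Qc = 2206.8216 kJ


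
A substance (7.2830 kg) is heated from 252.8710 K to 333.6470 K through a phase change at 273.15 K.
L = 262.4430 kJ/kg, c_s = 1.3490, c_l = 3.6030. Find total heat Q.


Q1 (sensible, solid) = 7.2830 * 1.3490 * 20.2790 = 199.2364 kJ
Q2 (latent) = 7.2830 * 262.4430 = 1911.3724 kJ
Q3 (sensible, liquid) = 7.2830 * 3.6030 * 60.4970 = 1587.4805 kJ
Q_total = 3698.0894 kJ

3698.0894 kJ


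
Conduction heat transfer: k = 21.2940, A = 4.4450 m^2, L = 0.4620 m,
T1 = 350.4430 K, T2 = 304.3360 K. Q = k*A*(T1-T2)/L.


dT = 46.1070 K
Q = 21.2940 * 4.4450 * 46.1070 / 0.4620 = 9446.1297 W

9446.1297 W


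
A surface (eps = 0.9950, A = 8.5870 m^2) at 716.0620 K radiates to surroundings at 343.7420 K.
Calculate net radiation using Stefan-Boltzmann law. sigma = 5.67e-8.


T^4 = 2.6291e+11
Tsurr^4 = 1.3961e+10
Q = 0.9950 * 5.67e-8 * 8.5870 * 2.4895e+11 = 120601.4020 W

120601.4020 W


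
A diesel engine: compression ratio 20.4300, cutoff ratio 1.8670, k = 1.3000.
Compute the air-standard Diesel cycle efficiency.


r^(k-1) = 2.4722
rc^k = 2.2516
eta = 0.5508 = 55.0824%

55.0824%


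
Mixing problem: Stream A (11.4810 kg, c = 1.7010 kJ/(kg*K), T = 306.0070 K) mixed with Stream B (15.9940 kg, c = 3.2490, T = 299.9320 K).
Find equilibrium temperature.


num = 21561.8843
den = 71.4937
Tf = 301.5914 K

301.5914 K


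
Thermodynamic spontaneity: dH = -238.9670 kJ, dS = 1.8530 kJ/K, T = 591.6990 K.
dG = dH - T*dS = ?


T*dS = 591.6990 * 1.8530 = 1096.4182 kJ
dG = -238.9670 - 1096.4182 = -1335.3852 kJ (spontaneous)

dG = -1335.3852 kJ, spontaneous


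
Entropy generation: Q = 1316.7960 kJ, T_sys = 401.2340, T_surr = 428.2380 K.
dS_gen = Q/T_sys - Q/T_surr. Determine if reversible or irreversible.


dS_sys = 1316.7960/401.2340 = 3.2819 kJ/K
dS_surr = -1316.7960/428.2380 = -3.0749 kJ/K
dS_gen = 3.2819 - 3.0749 = 0.2069 kJ/K (irreversible)

dS_gen = 0.2069 kJ/K, irreversible


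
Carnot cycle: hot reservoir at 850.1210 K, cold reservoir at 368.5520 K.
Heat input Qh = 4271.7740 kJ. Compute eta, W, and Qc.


eta = 1 - 368.5520/850.1210 = 0.5665
W = 0.5665 * 4271.7740 = 2419.8366 kJ
Qc = 4271.7740 - 2419.8366 = 1851.9374 kJ

eta = 56.6471%, W = 2419.8366 kJ, Qc = 1851.9374 kJ


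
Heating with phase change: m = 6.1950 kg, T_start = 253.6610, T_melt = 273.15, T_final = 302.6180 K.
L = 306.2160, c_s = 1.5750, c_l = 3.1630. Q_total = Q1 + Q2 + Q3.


Q1 (sensible, solid) = 6.1950 * 1.5750 * 19.4890 = 190.1566 kJ
Q2 (latent) = 6.1950 * 306.2160 = 1897.0081 kJ
Q3 (sensible, liquid) = 6.1950 * 3.1630 * 29.4680 = 577.4191 kJ
Q_total = 2664.5839 kJ

2664.5839 kJ


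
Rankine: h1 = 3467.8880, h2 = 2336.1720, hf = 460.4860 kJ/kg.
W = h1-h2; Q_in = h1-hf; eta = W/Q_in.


W = 1131.7160 kJ/kg
Q_in = 3007.4020 kJ/kg
eta = 0.3763 = 37.6310%

eta = 37.6310%


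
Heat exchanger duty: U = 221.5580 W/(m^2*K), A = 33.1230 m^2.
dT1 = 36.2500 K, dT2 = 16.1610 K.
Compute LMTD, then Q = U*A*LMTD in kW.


LMTD = 24.8676 K
Q = 221.5580 * 33.1230 * 24.8676 = 182494.9705 W = 182.4950 kW

182.4950 kW


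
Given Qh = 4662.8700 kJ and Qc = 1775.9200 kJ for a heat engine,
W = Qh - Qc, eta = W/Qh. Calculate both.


W = 4662.8700 - 1775.9200 = 2886.9500 kJ
eta = 2886.9500 / 4662.8700 = 0.6191 = 61.9136%

W = 2886.9500 kJ, eta = 61.9136%


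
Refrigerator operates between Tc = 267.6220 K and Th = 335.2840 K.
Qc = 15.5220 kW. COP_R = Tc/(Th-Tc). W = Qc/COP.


COP = 267.6220 / 67.6620 = 3.9553
W = 15.5220 / 3.9553 = 3.9244 kW

COP = 3.9553, W = 3.9244 kW


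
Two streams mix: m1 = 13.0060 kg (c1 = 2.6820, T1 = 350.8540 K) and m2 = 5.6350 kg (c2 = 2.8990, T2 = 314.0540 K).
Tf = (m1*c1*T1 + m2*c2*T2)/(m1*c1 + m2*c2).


num = 17368.8653
den = 51.2180
Tf = 339.1167 K

339.1167 K


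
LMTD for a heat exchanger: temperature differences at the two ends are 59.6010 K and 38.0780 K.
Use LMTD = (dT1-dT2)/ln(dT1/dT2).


dT1/dT2 = 1.5652
ln(dT1/dT2) = 0.4480
LMTD = 21.5230 / 0.4480 = 48.0386 K

48.0386 K


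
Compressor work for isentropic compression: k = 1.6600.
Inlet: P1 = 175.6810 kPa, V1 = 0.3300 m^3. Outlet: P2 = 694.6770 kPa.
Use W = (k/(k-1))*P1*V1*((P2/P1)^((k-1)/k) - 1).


(k-1)/k = 0.3976
(P2/P1)^exp = 1.7274
W = 2.5152 * 175.6810 * 0.3300 * (1.7274 - 1) = 106.0612 kJ

106.0612 kJ


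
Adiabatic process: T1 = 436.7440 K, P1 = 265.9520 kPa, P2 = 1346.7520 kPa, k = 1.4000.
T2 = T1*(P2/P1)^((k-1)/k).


(k-1)/k = 0.2857
(P2/P1)^exp = 1.5896
T2 = 436.7440 * 1.5896 = 694.2377 K

694.2377 K


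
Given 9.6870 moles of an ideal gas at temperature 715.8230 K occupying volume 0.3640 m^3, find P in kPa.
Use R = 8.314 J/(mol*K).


P = nRT/V = 9.6870 * 8.314 * 715.8230 / 0.3640
= 57650.7509 / 0.3640 = 158381.1838 Pa = 158.3812 kPa

158.3812 kPa


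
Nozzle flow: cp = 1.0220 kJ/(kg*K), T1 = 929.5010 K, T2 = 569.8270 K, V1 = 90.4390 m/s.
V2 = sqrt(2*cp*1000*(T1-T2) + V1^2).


dT = 359.6740 K
2*cp*1000*dT = 735173.6560
V1^2 = 8179.2127
V2 = sqrt(743352.8687) = 862.1791 m/s

862.1791 m/s


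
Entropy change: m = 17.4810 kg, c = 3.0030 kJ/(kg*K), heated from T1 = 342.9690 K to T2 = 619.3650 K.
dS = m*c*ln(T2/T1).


T2/T1 = 1.8059
ln(T2/T1) = 0.5911
dS = 17.4810 * 3.0030 * 0.5911 = 31.0277 kJ/K

31.0277 kJ/K


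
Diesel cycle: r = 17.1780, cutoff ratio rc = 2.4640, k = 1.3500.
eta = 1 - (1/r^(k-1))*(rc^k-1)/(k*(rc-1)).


r^(k-1) = 2.7055
rc^k = 3.3784
eta = 0.5552 = 55.5189%

55.5189%


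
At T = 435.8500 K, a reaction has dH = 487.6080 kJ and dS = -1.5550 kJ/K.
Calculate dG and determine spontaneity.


T*dS = 435.8500 * -1.5550 = -677.7468 kJ
dG = 487.6080 + 677.7468 = 1165.3547 kJ (non-spontaneous)

dG = 1165.3547 kJ, non-spontaneous


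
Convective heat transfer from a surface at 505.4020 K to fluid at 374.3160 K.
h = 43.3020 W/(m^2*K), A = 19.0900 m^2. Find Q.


dT = 131.0860 K
Q = 43.3020 * 19.0900 * 131.0860 = 108360.2992 W

108360.2992 W


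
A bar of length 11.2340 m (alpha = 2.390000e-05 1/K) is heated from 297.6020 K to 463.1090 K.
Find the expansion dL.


dT = 165.5070 K
dL = 2.390000e-05 * 11.2340 * 165.5070 = 0.044437 m
L_final = 11.278437 m

dL = 0.044437 m


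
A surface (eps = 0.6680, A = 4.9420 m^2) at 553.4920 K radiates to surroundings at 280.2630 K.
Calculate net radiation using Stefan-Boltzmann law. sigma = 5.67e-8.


T^4 = 9.3852e+10
Tsurr^4 = 6.1697e+09
Q = 0.6680 * 5.67e-8 * 4.9420 * 8.7683e+10 = 16412.5573 W

16412.5573 W


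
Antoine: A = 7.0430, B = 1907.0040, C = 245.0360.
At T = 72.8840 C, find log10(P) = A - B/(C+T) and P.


C+T = 317.9200
B/(C+T) = 5.9984
log10(P) = 7.0430 - 5.9984 = 1.0446
P = 10^1.0446 = 11.0821 mmHg

11.0821 mmHg


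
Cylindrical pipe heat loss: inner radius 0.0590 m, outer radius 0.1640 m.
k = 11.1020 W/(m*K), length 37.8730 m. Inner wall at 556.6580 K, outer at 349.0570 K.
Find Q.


dT = 207.6010 K
ln(ro/ri) = 1.0223
Q = 2*pi*11.1020*37.8730*207.6010 / 1.0223 = 536475.0968 W

536475.0968 W


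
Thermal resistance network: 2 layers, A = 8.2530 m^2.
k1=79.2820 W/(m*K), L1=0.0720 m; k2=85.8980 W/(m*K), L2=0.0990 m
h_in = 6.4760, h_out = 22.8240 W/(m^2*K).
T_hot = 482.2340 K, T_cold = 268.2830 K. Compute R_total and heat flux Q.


R_conv_in = 1/(6.4760*8.2530) = 0.0187
R_1 = 0.0720/(79.2820*8.2530) = 0.0001
R_2 = 0.0990/(85.8980*8.2530) = 0.0001
R_conv_out = 1/(22.8240*8.2530) = 0.0053
R_total = 0.0243 K/W
Q = 213.9510 / 0.0243 = 8815.8822 W

R_total = 0.0243 K/W, Q = 8815.8822 W


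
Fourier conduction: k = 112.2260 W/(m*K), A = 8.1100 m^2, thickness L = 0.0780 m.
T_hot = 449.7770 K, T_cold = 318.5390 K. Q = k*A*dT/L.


dT = 131.2380 K
Q = 112.2260 * 8.1100 * 131.2380 / 0.0780 = 1531367.1928 W

1531367.1928 W


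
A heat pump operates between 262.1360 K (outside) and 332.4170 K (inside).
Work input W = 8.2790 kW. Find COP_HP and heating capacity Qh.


COP = 332.4170 / 70.2810 = 4.7298
Qh = 4.7298 * 8.2790 = 39.1582 kW

COP = 4.7298, Qh = 39.1582 kW


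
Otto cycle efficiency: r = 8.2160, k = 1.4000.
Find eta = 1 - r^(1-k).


r^(k-1) = 2.3220
eta = 1 - 1/2.3220 = 0.5693 = 56.9339%

56.9339%


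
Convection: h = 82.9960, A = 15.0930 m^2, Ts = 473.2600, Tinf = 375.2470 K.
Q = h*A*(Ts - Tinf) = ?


dT = 98.0130 K
Q = 82.9960 * 15.0930 * 98.0130 = 122776.8301 W

122776.8301 W


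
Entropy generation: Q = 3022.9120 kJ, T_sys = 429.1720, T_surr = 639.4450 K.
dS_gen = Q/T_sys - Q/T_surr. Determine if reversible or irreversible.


dS_sys = 3022.9120/429.1720 = 7.0436 kJ/K
dS_surr = -3022.9120/639.4450 = -4.7274 kJ/K
dS_gen = 7.0436 - 4.7274 = 2.3162 kJ/K (irreversible)

dS_gen = 2.3162 kJ/K, irreversible


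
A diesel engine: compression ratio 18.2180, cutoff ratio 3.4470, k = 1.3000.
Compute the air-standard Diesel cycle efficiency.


r^(k-1) = 2.3886
rc^k = 4.9966
eta = 0.4740 = 47.4029%

47.4029%


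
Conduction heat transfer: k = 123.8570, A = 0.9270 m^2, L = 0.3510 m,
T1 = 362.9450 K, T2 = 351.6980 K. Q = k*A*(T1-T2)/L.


dT = 11.2470 K
Q = 123.8570 * 0.9270 * 11.2470 / 0.3510 = 3679.0007 W

3679.0007 W


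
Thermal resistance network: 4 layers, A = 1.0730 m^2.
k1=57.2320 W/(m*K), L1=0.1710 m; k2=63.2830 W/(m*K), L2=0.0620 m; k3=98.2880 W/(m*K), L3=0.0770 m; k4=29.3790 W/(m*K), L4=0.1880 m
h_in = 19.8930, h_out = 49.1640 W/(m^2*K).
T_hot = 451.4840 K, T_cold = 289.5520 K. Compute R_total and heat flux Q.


R_conv_in = 1/(19.8930*1.0730) = 0.0468
R_1 = 0.1710/(57.2320*1.0730) = 0.0028
R_2 = 0.0620/(63.2830*1.0730) = 0.0009
R_3 = 0.0770/(98.2880*1.0730) = 0.0007
R_4 = 0.1880/(29.3790*1.0730) = 0.0060
R_conv_out = 1/(49.1640*1.0730) = 0.0190
R_total = 0.0762 K/W
Q = 161.9320 / 0.0762 = 2125.1820 W

R_total = 0.0762 K/W, Q = 2125.1820 W


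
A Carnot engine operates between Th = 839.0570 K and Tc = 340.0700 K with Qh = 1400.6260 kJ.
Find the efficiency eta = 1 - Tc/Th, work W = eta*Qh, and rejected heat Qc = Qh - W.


eta = 1 - 340.0700/839.0570 = 0.5947
W = 0.5947 * 1400.6260 = 832.9520 kJ
Qc = 1400.6260 - 832.9520 = 567.6740 kJ

eta = 59.4700%, W = 832.9520 kJ, Qc = 567.6740 kJ


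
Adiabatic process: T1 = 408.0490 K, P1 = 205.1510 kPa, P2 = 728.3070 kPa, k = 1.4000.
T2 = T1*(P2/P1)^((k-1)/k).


(k-1)/k = 0.2857
(P2/P1)^exp = 1.4362
T2 = 408.0490 * 1.4362 = 586.0356 K

586.0356 K


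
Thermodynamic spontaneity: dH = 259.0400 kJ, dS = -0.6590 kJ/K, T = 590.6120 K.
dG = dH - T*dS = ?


T*dS = 590.6120 * -0.6590 = -389.2133 kJ
dG = 259.0400 + 389.2133 = 648.2533 kJ (non-spontaneous)

dG = 648.2533 kJ, non-spontaneous


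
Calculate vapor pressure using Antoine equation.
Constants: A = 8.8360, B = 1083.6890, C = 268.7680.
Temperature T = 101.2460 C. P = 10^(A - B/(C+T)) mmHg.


C+T = 370.0140
B/(C+T) = 2.9288
log10(P) = 8.8360 - 2.9288 = 5.9072
P = 10^5.9072 = 807647.0841 mmHg

807647.0841 mmHg


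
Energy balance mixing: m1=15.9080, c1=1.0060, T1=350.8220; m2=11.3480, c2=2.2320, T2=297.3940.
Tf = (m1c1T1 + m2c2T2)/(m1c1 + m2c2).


num = 13146.9757
den = 41.3322
Tf = 318.0808 K

318.0808 K


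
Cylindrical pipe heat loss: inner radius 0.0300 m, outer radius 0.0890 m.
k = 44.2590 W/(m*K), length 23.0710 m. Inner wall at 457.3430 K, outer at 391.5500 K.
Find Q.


dT = 65.7930 K
ln(ro/ri) = 1.0874
Q = 2*pi*44.2590*23.0710*65.7930 / 1.0874 = 388170.6319 W

388170.6319 W


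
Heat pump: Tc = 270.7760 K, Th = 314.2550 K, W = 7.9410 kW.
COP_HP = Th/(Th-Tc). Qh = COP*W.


COP = 314.2550 / 43.4790 = 7.2277
Qh = 7.2277 * 7.9410 = 57.3955 kW

COP = 7.2277, Qh = 57.3955 kW


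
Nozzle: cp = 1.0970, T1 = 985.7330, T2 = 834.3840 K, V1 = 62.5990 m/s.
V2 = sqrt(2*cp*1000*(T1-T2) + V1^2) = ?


dT = 151.3490 K
2*cp*1000*dT = 332059.7060
V1^2 = 3918.6348
V2 = sqrt(335978.3408) = 579.6364 m/s

579.6364 m/s


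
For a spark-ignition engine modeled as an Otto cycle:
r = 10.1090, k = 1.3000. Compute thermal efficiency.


r^(k-1) = 2.0018
eta = 1 - 1/2.0018 = 0.5004 = 50.0440%

50.0440%


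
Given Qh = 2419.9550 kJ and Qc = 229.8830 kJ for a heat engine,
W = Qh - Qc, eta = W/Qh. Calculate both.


W = 2419.9550 - 229.8830 = 2190.0720 kJ
eta = 2190.0720 / 2419.9550 = 0.9050 = 90.5005%

W = 2190.0720 kJ, eta = 90.5005%


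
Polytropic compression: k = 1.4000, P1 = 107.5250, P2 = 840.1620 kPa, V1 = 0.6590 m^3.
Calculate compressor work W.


(k-1)/k = 0.2857
(P2/P1)^exp = 1.7993
W = 3.5000 * 107.5250 * 0.6590 * (1.7993 - 1) = 198.2289 kJ

198.2289 kJ


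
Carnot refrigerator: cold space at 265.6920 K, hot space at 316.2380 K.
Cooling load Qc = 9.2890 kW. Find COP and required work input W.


COP = 265.6920 / 50.5460 = 5.2564
W = 9.2890 / 5.2564 = 1.7672 kW

COP = 5.2564, W = 1.7672 kW


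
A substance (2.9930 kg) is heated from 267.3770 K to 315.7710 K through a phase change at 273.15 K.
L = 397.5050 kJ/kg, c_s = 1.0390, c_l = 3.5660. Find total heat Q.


Q1 (sensible, solid) = 2.9930 * 1.0390 * 5.7730 = 17.9525 kJ
Q2 (latent) = 2.9930 * 397.5050 = 1189.7325 kJ
Q3 (sensible, liquid) = 2.9930 * 3.5660 * 42.6210 = 454.8956 kJ
Q_total = 1662.5805 kJ

1662.5805 kJ


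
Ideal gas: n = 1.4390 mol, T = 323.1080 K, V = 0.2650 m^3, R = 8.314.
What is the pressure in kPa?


P = nRT/V = 1.4390 * 8.314 * 323.1080 / 0.2650
= 3865.6144 / 0.2650 = 14587.2240 Pa = 14.5872 kPa

14.5872 kPa


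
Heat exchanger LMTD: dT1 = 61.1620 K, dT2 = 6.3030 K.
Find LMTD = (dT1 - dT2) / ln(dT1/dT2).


dT1/dT2 = 9.7036
ln(dT1/dT2) = 2.2725
LMTD = 54.8590 / 2.2725 = 24.1404 K

24.1404 K


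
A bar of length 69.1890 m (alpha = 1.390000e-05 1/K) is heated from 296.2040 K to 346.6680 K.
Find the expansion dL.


dT = 50.4640 K
dL = 1.390000e-05 * 69.1890 * 50.4640 = 0.048533 m
L_final = 69.237533 m

dL = 0.048533 m


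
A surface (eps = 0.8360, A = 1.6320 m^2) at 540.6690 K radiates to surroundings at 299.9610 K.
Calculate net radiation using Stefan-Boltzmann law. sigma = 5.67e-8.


T^4 = 8.5453e+10
Tsurr^4 = 8.0958e+09
Q = 0.8360 * 5.67e-8 * 1.6320 * 7.7357e+10 = 5984.2359 W

5984.2359 W


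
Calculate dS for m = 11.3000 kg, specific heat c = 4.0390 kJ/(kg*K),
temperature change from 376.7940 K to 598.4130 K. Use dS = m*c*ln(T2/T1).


T2/T1 = 1.5882
ln(T2/T1) = 0.4626
dS = 11.3000 * 4.0390 * 0.4626 = 21.1126 kJ/K

21.1126 kJ/K


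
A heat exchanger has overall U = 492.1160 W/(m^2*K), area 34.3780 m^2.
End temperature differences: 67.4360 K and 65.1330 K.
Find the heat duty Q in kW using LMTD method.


LMTD = 66.2778 K
Q = 492.1160 * 34.3780 * 66.2778 = 1121285.9569 W = 1121.2860 kW

1121.2860 kW


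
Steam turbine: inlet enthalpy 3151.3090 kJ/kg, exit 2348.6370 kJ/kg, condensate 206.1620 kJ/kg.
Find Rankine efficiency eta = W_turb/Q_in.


W = 802.6720 kJ/kg
Q_in = 2945.1470 kJ/kg
eta = 0.2725 = 27.2541%

eta = 27.2541%


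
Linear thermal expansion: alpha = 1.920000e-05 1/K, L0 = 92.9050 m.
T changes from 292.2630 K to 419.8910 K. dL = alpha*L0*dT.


dT = 127.6280 K
dL = 1.920000e-05 * 92.9050 * 127.6280 = 0.227660 m
L_final = 93.132660 m

dL = 0.227660 m


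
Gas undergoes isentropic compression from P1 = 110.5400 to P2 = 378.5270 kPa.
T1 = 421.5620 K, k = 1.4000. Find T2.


(k-1)/k = 0.2857
(P2/P1)^exp = 1.4215
T2 = 421.5620 * 1.4215 = 599.2359 K

599.2359 K


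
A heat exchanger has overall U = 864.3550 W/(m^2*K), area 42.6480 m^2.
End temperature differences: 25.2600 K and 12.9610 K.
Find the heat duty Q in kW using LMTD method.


LMTD = 18.4316 K
Q = 864.3550 * 42.6480 * 18.4316 = 679444.9721 W = 679.4450 kW

679.4450 kW


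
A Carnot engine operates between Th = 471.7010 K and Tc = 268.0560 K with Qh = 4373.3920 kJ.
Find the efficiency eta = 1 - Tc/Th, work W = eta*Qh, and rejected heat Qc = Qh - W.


eta = 1 - 268.0560/471.7010 = 0.4317
W = 0.4317 * 4373.3920 = 1888.1016 kJ
Qc = 4373.3920 - 1888.1016 = 2485.2904 kJ

eta = 43.1725%, W = 1888.1016 kJ, Qc = 2485.2904 kJ


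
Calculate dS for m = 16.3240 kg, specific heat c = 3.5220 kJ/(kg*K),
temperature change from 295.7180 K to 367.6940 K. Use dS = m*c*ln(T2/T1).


T2/T1 = 1.2434
ln(T2/T1) = 0.2178
dS = 16.3240 * 3.5220 * 0.2178 = 12.5246 kJ/K

12.5246 kJ/K


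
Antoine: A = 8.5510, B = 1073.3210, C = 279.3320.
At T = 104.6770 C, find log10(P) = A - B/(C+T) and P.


C+T = 384.0090
B/(C+T) = 2.7950
log10(P) = 8.5510 - 2.7950 = 5.7560
P = 10^5.7560 = 570110.1039 mmHg

570110.1039 mmHg


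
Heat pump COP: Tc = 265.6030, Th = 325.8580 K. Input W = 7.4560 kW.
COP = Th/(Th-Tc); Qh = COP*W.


COP = 325.8580 / 60.2550 = 5.4080
Qh = 5.4080 * 7.4560 = 40.3219 kW

COP = 5.4080, Qh = 40.3219 kW


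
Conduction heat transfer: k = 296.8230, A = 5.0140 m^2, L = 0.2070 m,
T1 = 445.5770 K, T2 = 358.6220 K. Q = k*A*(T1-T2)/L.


dT = 86.9550 K
Q = 296.8230 * 5.0140 * 86.9550 / 0.2070 = 625181.4649 W

625181.4649 W


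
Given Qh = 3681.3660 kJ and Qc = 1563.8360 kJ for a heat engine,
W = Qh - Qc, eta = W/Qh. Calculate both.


W = 3681.3660 - 1563.8360 = 2117.5300 kJ
eta = 2117.5300 / 3681.3660 = 0.5752 = 57.5202%

W = 2117.5300 kJ, eta = 57.5202%


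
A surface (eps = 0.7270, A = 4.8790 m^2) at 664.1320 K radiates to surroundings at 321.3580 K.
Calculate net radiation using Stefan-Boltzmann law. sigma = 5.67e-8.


T^4 = 1.9454e+11
Tsurr^4 = 1.0665e+10
Q = 0.7270 * 5.67e-8 * 4.8790 * 1.8388e+11 = 36981.1531 W

36981.1531 W


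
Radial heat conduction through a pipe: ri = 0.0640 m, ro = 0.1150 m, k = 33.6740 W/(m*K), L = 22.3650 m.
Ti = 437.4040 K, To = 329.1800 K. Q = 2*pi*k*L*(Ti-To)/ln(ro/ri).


dT = 108.2240 K
ln(ro/ri) = 0.5860
Q = 2*pi*33.6740*22.3650*108.2240 / 0.5860 = 873842.3678 W

873842.3678 W


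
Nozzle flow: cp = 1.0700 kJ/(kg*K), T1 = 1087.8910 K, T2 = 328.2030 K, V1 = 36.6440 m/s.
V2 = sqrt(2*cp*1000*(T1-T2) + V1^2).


dT = 759.6880 K
2*cp*1000*dT = 1625732.3200
V1^2 = 1342.7827
V2 = sqrt(1627075.1027) = 1275.5685 m/s

1275.5685 m/s


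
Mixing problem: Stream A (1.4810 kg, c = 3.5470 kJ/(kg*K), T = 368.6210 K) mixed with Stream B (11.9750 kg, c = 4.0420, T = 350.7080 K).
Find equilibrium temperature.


num = 18911.7073
den = 53.6561
Tf = 352.4617 K

352.4617 K


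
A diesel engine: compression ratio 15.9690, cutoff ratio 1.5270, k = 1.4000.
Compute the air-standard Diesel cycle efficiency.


r^(k-1) = 3.0291
rc^k = 1.8087
eta = 0.6381 = 63.8127%

63.8127%


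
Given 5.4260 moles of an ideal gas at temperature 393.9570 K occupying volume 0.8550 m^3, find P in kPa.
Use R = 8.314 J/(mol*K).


P = nRT/V = 5.4260 * 8.314 * 393.9570 / 0.8550
= 17772.0952 / 0.8550 = 20786.0763 Pa = 20.7861 kPa

20.7861 kPa


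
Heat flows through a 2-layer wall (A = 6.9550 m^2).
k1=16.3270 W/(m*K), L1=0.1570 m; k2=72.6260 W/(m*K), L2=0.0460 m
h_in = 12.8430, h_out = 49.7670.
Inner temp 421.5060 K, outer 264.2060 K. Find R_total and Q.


R_conv_in = 1/(12.8430*6.9550) = 0.0112
R_1 = 0.1570/(16.3270*6.9550) = 0.0014
R_2 = 0.0460/(72.6260*6.9550) = 9.1069e-05
R_conv_out = 1/(49.7670*6.9550) = 0.0029
R_total = 0.0156 K/W
Q = 157.3000 / 0.0156 = 10110.5046 W

R_total = 0.0156 K/W, Q = 10110.5046 W


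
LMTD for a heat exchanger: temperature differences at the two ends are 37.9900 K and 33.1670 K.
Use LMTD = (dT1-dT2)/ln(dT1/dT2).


dT1/dT2 = 1.1454
ln(dT1/dT2) = 0.1358
LMTD = 4.8230 / 0.1358 = 35.5239 K

35.5239 K


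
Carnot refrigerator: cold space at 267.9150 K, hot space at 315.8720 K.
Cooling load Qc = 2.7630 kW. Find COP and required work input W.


COP = 267.9150 / 47.9570 = 5.5866
W = 2.7630 / 5.5866 = 0.4946 kW

COP = 5.5866, W = 0.4946 kW


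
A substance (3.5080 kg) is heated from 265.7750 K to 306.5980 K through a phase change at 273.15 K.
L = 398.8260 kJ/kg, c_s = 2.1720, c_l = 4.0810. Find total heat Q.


Q1 (sensible, solid) = 3.5080 * 2.1720 * 7.3750 = 56.1929 kJ
Q2 (latent) = 3.5080 * 398.8260 = 1399.0816 kJ
Q3 (sensible, liquid) = 3.5080 * 4.0810 * 33.4480 = 478.8465 kJ
Q_total = 1934.1210 kJ

1934.1210 kJ


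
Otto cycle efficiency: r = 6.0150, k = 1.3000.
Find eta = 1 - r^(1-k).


r^(k-1) = 1.7131
eta = 1 - 1/1.7131 = 0.4162 = 41.6247%

41.6247%


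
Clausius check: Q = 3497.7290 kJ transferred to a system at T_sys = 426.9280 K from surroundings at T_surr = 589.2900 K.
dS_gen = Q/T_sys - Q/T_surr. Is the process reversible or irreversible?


dS_sys = 3497.7290/426.9280 = 8.1928 kJ/K
dS_surr = -3497.7290/589.2900 = -5.9355 kJ/K
dS_gen = 8.1928 - 5.9355 = 2.2573 kJ/K (irreversible)

dS_gen = 2.2573 kJ/K, irreversible


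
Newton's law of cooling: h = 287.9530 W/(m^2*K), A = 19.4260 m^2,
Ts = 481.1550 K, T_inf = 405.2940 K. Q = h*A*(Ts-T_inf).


dT = 75.8610 K
Q = 287.9530 * 19.4260 * 75.8610 = 424349.3636 W

424349.3636 W


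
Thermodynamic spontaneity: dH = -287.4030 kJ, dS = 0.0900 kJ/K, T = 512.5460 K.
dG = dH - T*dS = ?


T*dS = 512.5460 * 0.0900 = 46.1291 kJ
dG = -287.4030 - 46.1291 = -333.5321 kJ (spontaneous)

dG = -333.5321 kJ, spontaneous


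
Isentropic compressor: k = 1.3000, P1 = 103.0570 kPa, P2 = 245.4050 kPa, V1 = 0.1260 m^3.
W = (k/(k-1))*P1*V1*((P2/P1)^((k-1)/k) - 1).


(k-1)/k = 0.2308
(P2/P1)^exp = 1.2217
W = 4.3333 * 103.0570 * 0.1260 * (1.2217 - 1) = 12.4734 kJ

12.4734 kJ


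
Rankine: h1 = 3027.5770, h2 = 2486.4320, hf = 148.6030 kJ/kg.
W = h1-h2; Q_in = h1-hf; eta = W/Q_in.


W = 541.1450 kJ/kg
Q_in = 2878.9740 kJ/kg
eta = 0.1880 = 18.7965%

eta = 18.7965%


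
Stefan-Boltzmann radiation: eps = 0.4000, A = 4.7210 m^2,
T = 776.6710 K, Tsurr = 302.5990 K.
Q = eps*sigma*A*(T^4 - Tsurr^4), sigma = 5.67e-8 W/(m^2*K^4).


T^4 = 3.6387e+11
Tsurr^4 = 8.3844e+09
Q = 0.4000 * 5.67e-8 * 4.7210 * 3.5549e+11 = 38062.8469 W

38062.8469 W


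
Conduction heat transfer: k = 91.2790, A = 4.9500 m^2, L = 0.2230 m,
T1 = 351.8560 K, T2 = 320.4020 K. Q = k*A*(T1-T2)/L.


dT = 31.4540 K
Q = 91.2790 * 4.9500 * 31.4540 / 0.2230 = 63730.4657 W

63730.4657 W


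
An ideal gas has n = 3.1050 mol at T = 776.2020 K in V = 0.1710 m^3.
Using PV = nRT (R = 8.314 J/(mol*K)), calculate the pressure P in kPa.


P = nRT/V = 3.1050 * 8.314 * 776.2020 / 0.1710
= 20037.6313 / 0.1710 = 117179.1307 Pa = 117.1791 kPa

117.1791 kPa


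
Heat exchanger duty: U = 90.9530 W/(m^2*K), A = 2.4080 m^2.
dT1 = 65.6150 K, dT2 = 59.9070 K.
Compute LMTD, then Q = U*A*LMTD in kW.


LMTD = 62.7177 K
Q = 90.9530 * 2.4080 * 62.7177 = 13736.1093 W = 13.7361 kW

13.7361 kW


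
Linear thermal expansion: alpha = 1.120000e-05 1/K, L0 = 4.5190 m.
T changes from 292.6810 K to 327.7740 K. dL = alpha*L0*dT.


dT = 35.0930 K
dL = 1.120000e-05 * 4.5190 * 35.0930 = 0.001776 m
L_final = 4.520776 m

dL = 0.001776 m


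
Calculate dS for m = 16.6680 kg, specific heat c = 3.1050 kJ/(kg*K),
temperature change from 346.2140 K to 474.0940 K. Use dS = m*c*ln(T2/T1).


T2/T1 = 1.3694
ln(T2/T1) = 0.3143
dS = 16.6680 * 3.1050 * 0.3143 = 16.2688 kJ/K

16.2688 kJ/K


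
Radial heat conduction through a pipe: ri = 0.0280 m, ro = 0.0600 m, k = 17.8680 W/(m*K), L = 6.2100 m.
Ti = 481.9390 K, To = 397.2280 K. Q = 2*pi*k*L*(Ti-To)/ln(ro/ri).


dT = 84.7110 K
ln(ro/ri) = 0.7621
Q = 2*pi*17.8680*6.2100*84.7110 / 0.7621 = 77491.2088 W

77491.2088 W


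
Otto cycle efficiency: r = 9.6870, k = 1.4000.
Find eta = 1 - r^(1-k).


r^(k-1) = 2.4801
eta = 1 - 1/2.4801 = 0.5968 = 59.6797%

59.6797%


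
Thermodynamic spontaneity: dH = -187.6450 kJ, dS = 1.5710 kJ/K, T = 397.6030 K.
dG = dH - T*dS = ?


T*dS = 397.6030 * 1.5710 = 624.6343 kJ
dG = -187.6450 - 624.6343 = -812.2793 kJ (spontaneous)

dG = -812.2793 kJ, spontaneous


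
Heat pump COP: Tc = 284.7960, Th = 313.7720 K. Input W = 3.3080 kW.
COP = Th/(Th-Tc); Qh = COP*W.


COP = 313.7720 / 28.9760 = 10.8287
Qh = 10.8287 * 3.3080 = 35.8213 kW

COP = 10.8287, Qh = 35.8213 kW


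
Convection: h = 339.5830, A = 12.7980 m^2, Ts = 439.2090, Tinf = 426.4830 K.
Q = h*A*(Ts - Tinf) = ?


dT = 12.7260 K
Q = 339.5830 * 12.7980 * 12.7260 = 55306.9826 W

55306.9826 W


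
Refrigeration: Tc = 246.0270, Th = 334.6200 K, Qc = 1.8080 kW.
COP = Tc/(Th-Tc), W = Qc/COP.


COP = 246.0270 / 88.5930 = 2.7770
W = 1.8080 / 2.7770 = 0.6511 kW

COP = 2.7770, W = 0.6511 kW


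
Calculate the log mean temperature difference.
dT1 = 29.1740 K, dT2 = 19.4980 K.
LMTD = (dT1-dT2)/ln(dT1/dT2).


dT1/dT2 = 1.4963
ln(dT1/dT2) = 0.4030
LMTD = 9.6760 / 0.4030 = 24.0120 K

24.0120 K


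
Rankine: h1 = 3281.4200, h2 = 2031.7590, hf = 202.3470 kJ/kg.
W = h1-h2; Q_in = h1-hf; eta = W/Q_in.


W = 1249.6610 kJ/kg
Q_in = 3079.0730 kJ/kg
eta = 0.4059 = 40.5856%

eta = 40.5856%


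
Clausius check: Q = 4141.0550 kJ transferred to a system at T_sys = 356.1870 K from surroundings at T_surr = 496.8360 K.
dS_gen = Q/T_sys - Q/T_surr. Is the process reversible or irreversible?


dS_sys = 4141.0550/356.1870 = 11.6261 kJ/K
dS_surr = -4141.0550/496.8360 = -8.3349 kJ/K
dS_gen = 11.6261 - 8.3349 = 3.2912 kJ/K (irreversible)

dS_gen = 3.2912 kJ/K, irreversible


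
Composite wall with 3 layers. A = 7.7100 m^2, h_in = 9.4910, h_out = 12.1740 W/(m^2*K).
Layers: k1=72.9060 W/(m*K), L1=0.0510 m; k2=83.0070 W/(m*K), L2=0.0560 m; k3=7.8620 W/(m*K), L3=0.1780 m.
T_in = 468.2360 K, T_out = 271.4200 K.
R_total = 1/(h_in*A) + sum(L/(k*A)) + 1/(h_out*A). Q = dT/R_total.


R_conv_in = 1/(9.4910*7.7100) = 0.0137
R_1 = 0.0510/(72.9060*7.7100) = 9.0730e-05
R_2 = 0.0560/(83.0070*7.7100) = 8.7502e-05
R_3 = 0.1780/(7.8620*7.7100) = 0.0029
R_conv_out = 1/(12.1740*7.7100) = 0.0107
R_total = 0.0274 K/W
Q = 196.8160 / 0.0274 = 7174.0336 W

R_total = 0.0274 K/W, Q = 7174.0336 W


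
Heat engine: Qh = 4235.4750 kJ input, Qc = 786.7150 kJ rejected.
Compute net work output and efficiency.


W = 4235.4750 - 786.7150 = 3448.7600 kJ
eta = 3448.7600 / 4235.4750 = 0.8143 = 81.4256%

W = 3448.7600 kJ, eta = 81.4256%


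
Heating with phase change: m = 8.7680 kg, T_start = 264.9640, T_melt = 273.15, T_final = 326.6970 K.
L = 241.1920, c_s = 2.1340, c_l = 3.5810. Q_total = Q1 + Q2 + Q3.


Q1 (sensible, solid) = 8.7680 * 2.1340 * 8.1860 = 153.1675 kJ
Q2 (latent) = 8.7680 * 241.1920 = 2114.7715 kJ
Q3 (sensible, liquid) = 8.7680 * 3.5810 * 53.5470 = 1681.2798 kJ
Q_total = 3949.2188 kJ

3949.2188 kJ


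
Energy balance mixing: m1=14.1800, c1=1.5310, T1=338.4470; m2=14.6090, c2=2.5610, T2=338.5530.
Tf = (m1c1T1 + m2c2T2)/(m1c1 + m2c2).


num = 20014.0453
den = 59.1232
Tf = 338.5141 K

338.5141 K


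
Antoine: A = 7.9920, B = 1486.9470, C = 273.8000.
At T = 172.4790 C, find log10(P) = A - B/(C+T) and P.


C+T = 446.2790
B/(C+T) = 3.3319
log10(P) = 7.9920 - 3.3319 = 4.6601
P = 10^4.6601 = 45721.7040 mmHg

45721.7040 mmHg


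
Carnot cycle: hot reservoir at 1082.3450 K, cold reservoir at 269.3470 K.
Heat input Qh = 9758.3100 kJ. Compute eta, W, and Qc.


eta = 1 - 269.3470/1082.3450 = 0.7511
W = 0.7511 * 9758.3100 = 7329.9054 kJ
Qc = 9758.3100 - 7329.9054 = 2428.4046 kJ

eta = 75.1145%, W = 7329.9054 kJ, Qc = 2428.4046 kJ


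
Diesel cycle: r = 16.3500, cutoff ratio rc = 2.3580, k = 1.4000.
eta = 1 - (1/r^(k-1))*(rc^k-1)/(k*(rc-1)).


r^(k-1) = 3.0578
rc^k = 3.3232
eta = 0.6004 = 60.0370%

60.0370%


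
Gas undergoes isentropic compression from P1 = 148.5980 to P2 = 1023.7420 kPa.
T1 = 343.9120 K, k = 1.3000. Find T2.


(k-1)/k = 0.2308
(P2/P1)^exp = 1.5611
T2 = 343.9120 * 1.5611 = 536.8747 K

536.8747 K


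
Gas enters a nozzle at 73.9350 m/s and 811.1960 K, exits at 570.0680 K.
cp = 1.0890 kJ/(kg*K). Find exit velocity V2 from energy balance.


dT = 241.1280 K
2*cp*1000*dT = 525176.7840
V1^2 = 5466.3842
V2 = sqrt(530643.1682) = 728.4526 m/s

728.4526 m/s


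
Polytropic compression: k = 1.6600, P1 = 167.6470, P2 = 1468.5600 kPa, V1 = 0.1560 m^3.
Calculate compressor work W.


(k-1)/k = 0.3976
(P2/P1)^exp = 2.3699
W = 2.5152 * 167.6470 * 0.1560 * (2.3699 - 1) = 90.1091 kJ

90.1091 kJ


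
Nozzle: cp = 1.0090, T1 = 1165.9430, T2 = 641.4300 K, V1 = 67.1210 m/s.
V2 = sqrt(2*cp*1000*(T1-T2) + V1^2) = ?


dT = 524.5130 K
2*cp*1000*dT = 1058467.2340
V1^2 = 4505.2286
V2 = sqrt(1062972.4626) = 1031.0056 m/s

1031.0056 m/s


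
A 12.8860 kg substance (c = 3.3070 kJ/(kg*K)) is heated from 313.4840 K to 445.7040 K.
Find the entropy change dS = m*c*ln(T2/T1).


T2/T1 = 1.4218
ln(T2/T1) = 0.3519
dS = 12.8860 * 3.3070 * 0.3519 = 14.9962 kJ/K

14.9962 kJ/K


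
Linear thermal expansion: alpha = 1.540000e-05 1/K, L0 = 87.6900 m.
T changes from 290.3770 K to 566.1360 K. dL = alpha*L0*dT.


dT = 275.7590 K
dL = 1.540000e-05 * 87.6900 * 275.7590 = 0.372392 m
L_final = 88.062392 m

dL = 0.372392 m


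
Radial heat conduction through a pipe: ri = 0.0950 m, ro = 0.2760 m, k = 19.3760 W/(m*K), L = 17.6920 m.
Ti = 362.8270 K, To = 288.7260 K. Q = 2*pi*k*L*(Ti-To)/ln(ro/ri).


dT = 74.1010 K
ln(ro/ri) = 1.0665
Q = 2*pi*19.3760*17.6920*74.1010 / 1.0665 = 149649.1903 W

149649.1903 W


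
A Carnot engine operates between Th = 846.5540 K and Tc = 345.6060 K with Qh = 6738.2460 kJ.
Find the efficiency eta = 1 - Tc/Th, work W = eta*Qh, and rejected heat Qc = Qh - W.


eta = 1 - 345.6060/846.5540 = 0.5917
W = 0.5917 * 6738.2460 = 3987.3544 kJ
Qc = 6738.2460 - 3987.3544 = 2750.8916 kJ

eta = 59.1750%, W = 3987.3544 kJ, Qc = 2750.8916 kJ


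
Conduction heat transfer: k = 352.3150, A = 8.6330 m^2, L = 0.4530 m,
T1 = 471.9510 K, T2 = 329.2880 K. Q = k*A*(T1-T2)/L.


dT = 142.6630 K
Q = 352.3150 * 8.6330 * 142.6630 / 0.4530 = 957868.7948 W

957868.7948 W


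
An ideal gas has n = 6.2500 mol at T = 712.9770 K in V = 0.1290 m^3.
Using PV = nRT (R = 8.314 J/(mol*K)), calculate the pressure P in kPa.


P = nRT/V = 6.2500 * 8.314 * 712.9770 / 0.1290
= 37048.0674 / 0.1290 = 287194.3206 Pa = 287.1943 kPa

287.1943 kPa


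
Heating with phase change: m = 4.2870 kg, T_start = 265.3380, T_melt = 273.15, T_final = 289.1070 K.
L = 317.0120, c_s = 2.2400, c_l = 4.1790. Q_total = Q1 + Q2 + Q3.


Q1 (sensible, solid) = 4.2870 * 2.2400 * 7.8120 = 75.0177 kJ
Q2 (latent) = 4.2870 * 317.0120 = 1359.0304 kJ
Q3 (sensible, liquid) = 4.2870 * 4.1790 * 15.9570 = 285.8756 kJ
Q_total = 1719.9237 kJ

1719.9237 kJ


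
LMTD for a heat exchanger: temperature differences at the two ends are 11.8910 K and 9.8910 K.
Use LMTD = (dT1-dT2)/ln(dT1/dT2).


dT1/dT2 = 1.2022
ln(dT1/dT2) = 0.1842
LMTD = 2.0000 / 0.1842 = 10.8603 K

10.8603 K


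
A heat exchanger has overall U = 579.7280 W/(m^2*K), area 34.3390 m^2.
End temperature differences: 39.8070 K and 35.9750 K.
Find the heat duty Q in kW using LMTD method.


LMTD = 37.8587 K
Q = 579.7280 * 34.3390 * 37.8587 = 753663.3964 W = 753.6634 kW

753.6634 kW


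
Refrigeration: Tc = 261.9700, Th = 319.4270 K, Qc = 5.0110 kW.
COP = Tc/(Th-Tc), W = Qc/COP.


COP = 261.9700 / 57.4570 = 4.5594
W = 5.0110 / 4.5594 = 1.0990 kW

COP = 4.5594, W = 1.0990 kW


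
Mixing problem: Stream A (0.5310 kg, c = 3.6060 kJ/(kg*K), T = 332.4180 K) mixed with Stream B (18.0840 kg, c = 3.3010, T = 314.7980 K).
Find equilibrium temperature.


num = 19428.4653
den = 61.6101
Tf = 315.3456 K

315.3456 K


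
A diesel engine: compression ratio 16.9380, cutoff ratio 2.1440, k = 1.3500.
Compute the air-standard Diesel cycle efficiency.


r^(k-1) = 2.6922
rc^k = 2.8000
eta = 0.5671 = 56.7084%

56.7084%


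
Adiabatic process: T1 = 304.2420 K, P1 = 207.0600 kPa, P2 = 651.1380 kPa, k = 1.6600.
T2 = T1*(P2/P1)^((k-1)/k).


(k-1)/k = 0.3976
(P2/P1)^exp = 1.5770
T2 = 304.2420 * 1.5770 = 479.7897 K

479.7897 K


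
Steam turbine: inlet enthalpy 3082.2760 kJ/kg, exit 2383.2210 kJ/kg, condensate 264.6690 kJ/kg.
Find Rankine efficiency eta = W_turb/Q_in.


W = 699.0550 kJ/kg
Q_in = 2817.6070 kJ/kg
eta = 0.2481 = 24.8102%

eta = 24.8102%


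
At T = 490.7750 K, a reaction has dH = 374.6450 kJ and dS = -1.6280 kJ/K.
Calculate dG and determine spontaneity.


T*dS = 490.7750 * -1.6280 = -798.9817 kJ
dG = 374.6450 + 798.9817 = 1173.6267 kJ (non-spontaneous)

dG = 1173.6267 kJ, non-spontaneous


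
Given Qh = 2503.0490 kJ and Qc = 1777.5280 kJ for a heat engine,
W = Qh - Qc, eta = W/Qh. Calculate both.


W = 2503.0490 - 1777.5280 = 725.5210 kJ
eta = 725.5210 / 2503.0490 = 0.2899 = 28.9855%

W = 725.5210 kJ, eta = 28.9855%


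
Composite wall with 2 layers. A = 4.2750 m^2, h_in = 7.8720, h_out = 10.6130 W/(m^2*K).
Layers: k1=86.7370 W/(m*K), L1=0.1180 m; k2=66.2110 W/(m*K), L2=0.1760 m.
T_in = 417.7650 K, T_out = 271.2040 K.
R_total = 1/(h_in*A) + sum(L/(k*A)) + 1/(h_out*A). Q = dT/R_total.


R_conv_in = 1/(7.8720*4.2750) = 0.0297
R_1 = 0.1180/(86.7370*4.2750) = 0.0003
R_2 = 0.1760/(66.2110*4.2750) = 0.0006
R_conv_out = 1/(10.6130*4.2750) = 0.0220
R_total = 0.0527 K/W
Q = 146.5610 / 0.0527 = 2781.2574 W

R_total = 0.0527 K/W, Q = 2781.2574 W


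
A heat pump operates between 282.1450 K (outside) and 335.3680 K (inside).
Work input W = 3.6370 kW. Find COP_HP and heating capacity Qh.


COP = 335.3680 / 53.2230 = 6.3012
Qh = 6.3012 * 3.6370 = 22.9174 kW

COP = 6.3012, Qh = 22.9174 kW


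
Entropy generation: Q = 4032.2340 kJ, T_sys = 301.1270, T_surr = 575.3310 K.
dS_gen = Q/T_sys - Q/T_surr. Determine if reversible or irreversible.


dS_sys = 4032.2340/301.1270 = 13.3905 kJ/K
dS_surr = -4032.2340/575.3310 = -7.0085 kJ/K
dS_gen = 13.3905 - 7.0085 = 6.3819 kJ/K (irreversible)

dS_gen = 6.3819 kJ/K, irreversible


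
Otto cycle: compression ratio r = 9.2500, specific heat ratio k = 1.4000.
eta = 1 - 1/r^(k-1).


r^(k-1) = 2.4348
eta = 1 - 1/2.4348 = 0.5893 = 58.9282%

58.9282%


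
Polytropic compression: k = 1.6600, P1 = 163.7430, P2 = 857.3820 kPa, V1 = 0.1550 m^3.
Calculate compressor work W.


(k-1)/k = 0.3976
(P2/P1)^exp = 1.9314
W = 2.5152 * 163.7430 * 0.1550 * (1.9314 - 1) = 59.4558 kJ

59.4558 kJ


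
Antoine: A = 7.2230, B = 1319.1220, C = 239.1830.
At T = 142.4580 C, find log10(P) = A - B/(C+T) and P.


C+T = 381.6410
B/(C+T) = 3.4564
log10(P) = 7.2230 - 3.4564 = 3.7666
P = 10^3.7666 = 5841.8811 mmHg

5841.8811 mmHg


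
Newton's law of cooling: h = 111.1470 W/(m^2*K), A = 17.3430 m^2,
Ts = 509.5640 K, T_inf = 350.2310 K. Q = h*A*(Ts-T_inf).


dT = 159.3330 K
Q = 111.1470 * 17.3430 * 159.3330 = 307133.8632 W

307133.8632 W


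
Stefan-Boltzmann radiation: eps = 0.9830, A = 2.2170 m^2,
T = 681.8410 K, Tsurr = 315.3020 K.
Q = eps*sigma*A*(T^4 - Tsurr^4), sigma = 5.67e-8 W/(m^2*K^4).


T^4 = 2.1614e+11
Tsurr^4 = 9.8834e+09
Q = 0.9830 * 5.67e-8 * 2.2170 * 2.0626e+11 = 25486.3282 W

25486.3282 W


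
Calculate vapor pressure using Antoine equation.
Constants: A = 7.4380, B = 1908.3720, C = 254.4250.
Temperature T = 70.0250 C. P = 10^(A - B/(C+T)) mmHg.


C+T = 324.4500
B/(C+T) = 5.8819
log10(P) = 7.4380 - 5.8819 = 1.5561
P = 10^1.5561 = 35.9859 mmHg

35.9859 mmHg


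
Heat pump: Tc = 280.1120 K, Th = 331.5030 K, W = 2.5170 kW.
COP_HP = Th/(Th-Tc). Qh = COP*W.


COP = 331.5030 / 51.3910 = 6.4506
Qh = 6.4506 * 2.5170 = 16.2362 kW

COP = 6.4506, Qh = 16.2362 kW


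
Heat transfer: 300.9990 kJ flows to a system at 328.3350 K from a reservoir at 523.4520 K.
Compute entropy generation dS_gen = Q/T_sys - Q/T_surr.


dS_sys = 300.9990/328.3350 = 0.9167 kJ/K
dS_surr = -300.9990/523.4520 = -0.5750 kJ/K
dS_gen = 0.9167 - 0.5750 = 0.3417 kJ/K (irreversible)

dS_gen = 0.3417 kJ/K, irreversible


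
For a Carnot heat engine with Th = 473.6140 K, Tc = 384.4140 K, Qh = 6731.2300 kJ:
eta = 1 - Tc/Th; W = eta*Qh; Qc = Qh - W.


eta = 1 - 384.4140/473.6140 = 0.1883
W = 0.1883 * 6731.2300 = 1267.7533 kJ
Qc = 6731.2300 - 1267.7533 = 5463.4767 kJ

eta = 18.8339%, W = 1267.7533 kJ, Qc = 5463.4767 kJ


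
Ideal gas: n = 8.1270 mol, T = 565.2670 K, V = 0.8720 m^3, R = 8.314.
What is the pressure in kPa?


P = nRT/V = 8.1270 * 8.314 * 565.2670 / 0.8720
= 38193.8917 / 0.8720 = 43800.3345 Pa = 43.8003 kPa

43.8003 kPa


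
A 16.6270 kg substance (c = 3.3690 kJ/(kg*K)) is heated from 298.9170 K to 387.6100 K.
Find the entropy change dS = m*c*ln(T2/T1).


T2/T1 = 1.2967
ln(T2/T1) = 0.2598
dS = 16.6270 * 3.3690 * 0.2598 = 14.5549 kJ/K

14.5549 kJ/K


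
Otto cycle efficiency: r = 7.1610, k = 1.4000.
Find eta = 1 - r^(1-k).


r^(k-1) = 2.1978
eta = 1 - 1/2.1978 = 0.5450 = 54.5001%

54.5001%


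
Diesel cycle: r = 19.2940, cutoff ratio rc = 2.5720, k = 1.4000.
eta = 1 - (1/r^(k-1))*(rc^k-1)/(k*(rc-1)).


r^(k-1) = 3.2671
rc^k = 3.7530
eta = 0.6171 = 61.7124%

61.7124%


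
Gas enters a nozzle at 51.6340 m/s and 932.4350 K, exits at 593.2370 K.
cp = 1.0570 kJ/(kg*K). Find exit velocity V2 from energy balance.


dT = 339.1980 K
2*cp*1000*dT = 717064.5720
V1^2 = 2666.0700
V2 = sqrt(719730.6420) = 848.3694 m/s

848.3694 m/s


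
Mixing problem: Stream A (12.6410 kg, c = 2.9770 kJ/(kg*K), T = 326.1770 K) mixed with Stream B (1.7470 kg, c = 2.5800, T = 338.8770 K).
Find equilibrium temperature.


num = 13802.1834
den = 42.1395
Tf = 327.5354 K

327.5354 K


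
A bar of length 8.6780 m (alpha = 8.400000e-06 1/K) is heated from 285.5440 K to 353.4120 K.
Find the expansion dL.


dT = 67.8680 K
dL = 8.400000e-06 * 8.6780 * 67.8680 = 0.004947 m
L_final = 8.682947 m

dL = 0.004947 m


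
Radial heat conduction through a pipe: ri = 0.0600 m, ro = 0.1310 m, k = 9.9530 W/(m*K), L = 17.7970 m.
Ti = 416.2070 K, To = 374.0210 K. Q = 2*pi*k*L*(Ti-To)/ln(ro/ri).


dT = 42.1860 K
ln(ro/ri) = 0.7809
Q = 2*pi*9.9530*17.7970*42.1860 / 0.7809 = 60128.4309 W

60128.4309 W


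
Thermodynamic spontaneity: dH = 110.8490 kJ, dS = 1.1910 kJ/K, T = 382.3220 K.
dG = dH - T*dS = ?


T*dS = 382.3220 * 1.1910 = 455.3455 kJ
dG = 110.8490 - 455.3455 = -344.4965 kJ (spontaneous)

dG = -344.4965 kJ, spontaneous


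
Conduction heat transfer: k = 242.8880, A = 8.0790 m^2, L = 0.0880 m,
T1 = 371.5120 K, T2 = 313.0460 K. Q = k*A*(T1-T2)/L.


dT = 58.4660 K
Q = 242.8880 * 8.0790 * 58.4660 / 0.0880 = 1303720.1473 W

1303720.1473 W


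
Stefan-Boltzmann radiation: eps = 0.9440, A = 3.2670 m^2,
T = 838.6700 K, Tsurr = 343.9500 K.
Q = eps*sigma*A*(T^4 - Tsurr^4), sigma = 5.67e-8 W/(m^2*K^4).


T^4 = 4.9473e+11
Tsurr^4 = 1.3995e+10
Q = 0.9440 * 5.67e-8 * 3.2670 * 4.8073e+11 = 84063.1698 W

84063.1698 W


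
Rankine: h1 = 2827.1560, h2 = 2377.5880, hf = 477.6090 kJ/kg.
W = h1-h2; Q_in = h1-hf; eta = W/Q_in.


W = 449.5680 kJ/kg
Q_in = 2349.5470 kJ/kg
eta = 0.1913 = 19.1342%

eta = 19.1342%


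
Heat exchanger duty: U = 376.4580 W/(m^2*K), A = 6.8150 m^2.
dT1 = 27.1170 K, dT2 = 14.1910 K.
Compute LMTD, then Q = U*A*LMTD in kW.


LMTD = 19.9613 K
Q = 376.4580 * 6.8150 * 19.9613 = 51211.9491 W = 51.2119 kW

51.2119 kW


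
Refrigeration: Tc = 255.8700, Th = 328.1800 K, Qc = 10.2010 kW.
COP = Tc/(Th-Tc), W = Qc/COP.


COP = 255.8700 / 72.3100 = 3.5385
W = 10.2010 / 3.5385 = 2.8828 kW

COP = 3.5385, W = 2.8828 kW


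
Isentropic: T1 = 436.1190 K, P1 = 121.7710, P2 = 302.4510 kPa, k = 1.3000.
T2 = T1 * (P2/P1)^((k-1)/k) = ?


(k-1)/k = 0.2308
(P2/P1)^exp = 1.2336
T2 = 436.1190 * 1.2336 = 538.0028 K

538.0028 K


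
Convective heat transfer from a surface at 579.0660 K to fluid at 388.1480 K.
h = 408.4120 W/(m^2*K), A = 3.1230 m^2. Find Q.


dT = 190.9180 K
Q = 408.4120 * 3.1230 * 190.9180 = 243510.3105 W

243510.3105 W


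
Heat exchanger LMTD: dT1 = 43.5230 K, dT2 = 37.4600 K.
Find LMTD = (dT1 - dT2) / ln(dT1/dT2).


dT1/dT2 = 1.1619
ln(dT1/dT2) = 0.1500
LMTD = 6.0630 / 0.1500 = 40.4157 K

40.4157 K


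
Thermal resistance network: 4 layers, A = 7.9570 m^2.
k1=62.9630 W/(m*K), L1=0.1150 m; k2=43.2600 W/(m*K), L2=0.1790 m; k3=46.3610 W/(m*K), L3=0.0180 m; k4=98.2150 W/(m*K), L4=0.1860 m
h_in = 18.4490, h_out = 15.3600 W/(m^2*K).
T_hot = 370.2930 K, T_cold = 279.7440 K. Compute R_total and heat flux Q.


R_conv_in = 1/(18.4490*7.9570) = 0.0068
R_1 = 0.1150/(62.9630*7.9570) = 0.0002
R_2 = 0.1790/(43.2600*7.9570) = 0.0005
R_3 = 0.0180/(46.3610*7.9570) = 4.8794e-05
R_4 = 0.1860/(98.2150*7.9570) = 0.0002
R_conv_out = 1/(15.3600*7.9570) = 0.0082
R_total = 0.0160 K/W
Q = 90.5490 / 0.0160 = 5648.5777 W

R_total = 0.0160 K/W, Q = 5648.5777 W
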